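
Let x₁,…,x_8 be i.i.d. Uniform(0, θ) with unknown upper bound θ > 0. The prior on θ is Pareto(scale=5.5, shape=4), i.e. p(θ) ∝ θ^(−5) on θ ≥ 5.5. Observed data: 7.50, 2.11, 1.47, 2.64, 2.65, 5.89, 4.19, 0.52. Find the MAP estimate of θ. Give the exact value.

θ̂_MAP = 7.50

The Uniform(0, θ) likelihood is θ^(−n) for θ ≥ max(xᵢ), zero otherwise. Here max(xᵢ) = 7.50.
Posterior ∝ θ^(−5) · θ^(−8) = θ^(−13) on θ ≥ max(5.5, 7.50) = 7.50.
This density is strictly decreasing in θ, so the posterior mode lies at the lower boundary of the support.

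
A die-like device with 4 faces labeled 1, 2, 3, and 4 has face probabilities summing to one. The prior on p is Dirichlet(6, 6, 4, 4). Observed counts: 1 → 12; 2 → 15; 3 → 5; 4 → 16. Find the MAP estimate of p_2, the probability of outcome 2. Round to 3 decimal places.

MAP estimate: 0.313

The posterior is Dirichlet(αᵢ + nᵢ) = Dirichlet(18, 21, 9, 20).
For a Dirichlet(a₁,…,a_K) with all aᵢ > 1, the mode has j-th component (aⱼ − 1)/(Σaᵢ − K).
Here Σaᵢ = 68 and K = 4, so p_2 = (21 − 1)/(68 − 4) = 20/64 ≈ 0.313.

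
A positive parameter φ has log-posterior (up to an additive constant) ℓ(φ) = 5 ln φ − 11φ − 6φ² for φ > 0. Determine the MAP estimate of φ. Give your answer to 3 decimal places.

ℓ'(φ) = 5/φ − 11 − 12φ. Setting this to zero and multiplying by φ: 12φ² + 11φ − 5 = 0.
φ = (−11 + √(11² + 4·12·5)) / (2·12) = (−11 + √361) / 24 = (−11 + 19)/24 = 1/3.
ℓ''(φ) = −5/φ² − 12 < 0, confirming a maximum.

φ̂_MAP = 0.333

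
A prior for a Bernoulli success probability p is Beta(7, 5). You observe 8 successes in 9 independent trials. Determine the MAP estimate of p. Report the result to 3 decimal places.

p̂_MAP = 0.737

Prior: Beta(7, 5).
Data: 8 successes in 9 trials. The binomial likelihood contributes p^8(1−p)^1, so the posterior is Beta(7+8, 5+1) = Beta(15, 6).
For Beta(a, b) with a, b > 1 the mode is (a−1)/(a+b−2) = 14/19 ≈ 0.737.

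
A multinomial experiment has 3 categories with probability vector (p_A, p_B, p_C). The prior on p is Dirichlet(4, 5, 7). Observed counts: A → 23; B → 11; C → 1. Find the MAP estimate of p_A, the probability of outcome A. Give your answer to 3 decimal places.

The posterior is Dirichlet(αᵢ + nᵢ) = Dirichlet(27, 16, 8).
For a Dirichlet(a₁,…,a_K) with all aᵢ > 1, the mode has j-th component (aⱼ − 1)/(Σaᵢ − K).
Here Σaᵢ = 51 and K = 3, so p_A = (27 − 1)/(51 − 3) = 26/48 ≈ 0.542.

MAP estimate of p_A = 0.542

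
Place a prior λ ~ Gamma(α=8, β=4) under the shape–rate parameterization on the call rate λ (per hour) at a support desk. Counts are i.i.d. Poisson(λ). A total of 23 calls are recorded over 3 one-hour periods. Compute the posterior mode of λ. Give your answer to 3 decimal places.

Σxᵢ = 23, n = 3.
Posterior ∝ λ^7e^(−4λ) · λ^23e^(−3λ) = λ^30e^(−7λ), i.e. Gamma(shape=31, rate=7).
The mode of a Gamma(a, b) with a ≥ 1 (shape–rate) is (a−1)/b = 30/7 ≈ 4.286.

λ̂_MAP = 4.286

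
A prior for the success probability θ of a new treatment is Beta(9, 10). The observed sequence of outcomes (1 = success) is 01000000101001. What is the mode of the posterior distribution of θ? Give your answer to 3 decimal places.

θ̂_MAP = 0.387

Prior: Beta(9, 10).
Data: 4 successes in 14 trials (from the sequence). The binomial likelihood contributes θ^4(1−θ)^10, so the posterior is Beta(9+4, 10+10) = Beta(13, 20).
For Beta(a, b) with a, b > 1 the mode is (a−1)/(a+b−2) = 12/31 ≈ 0.387.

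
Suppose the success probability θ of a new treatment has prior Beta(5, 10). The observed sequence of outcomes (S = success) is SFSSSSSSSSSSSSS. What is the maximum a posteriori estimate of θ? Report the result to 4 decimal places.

Prior: Beta(5, 10).
Data: 14 successes in 15 trials (from the sequence). The binomial likelihood contributes θ^14(1−θ)^1, so the posterior is Beta(5+14, 10+1) = Beta(19, 11).
For Beta(a, b) with a, b > 1 the mode is (a−1)/(a+b−2) = 18/28 ≈ 0.6429.

θ̂_MAP = 0.6429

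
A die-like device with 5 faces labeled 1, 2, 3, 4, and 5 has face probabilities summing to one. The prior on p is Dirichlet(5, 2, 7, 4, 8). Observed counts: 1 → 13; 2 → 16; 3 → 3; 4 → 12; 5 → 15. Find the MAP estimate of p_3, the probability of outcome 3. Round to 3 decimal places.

MAP estimate: 0.113

The posterior is Dirichlet(αᵢ + nᵢ) = Dirichlet(18, 18, 10, 16, 23).
For a Dirichlet(a₁,…,a_K) with all aᵢ > 1, the mode has j-th component (aⱼ − 1)/(Σaᵢ − K).
Here Σaᵢ = 85 and K = 5, so p_3 = (10 − 1)/(85 − 5) = 9/80 ≈ 0.113.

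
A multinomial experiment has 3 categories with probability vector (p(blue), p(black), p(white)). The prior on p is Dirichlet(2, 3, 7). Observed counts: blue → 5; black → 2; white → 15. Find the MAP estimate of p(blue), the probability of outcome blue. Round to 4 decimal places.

MAP estimate of p(blue) = 0.1935

The posterior is Dirichlet(αᵢ + nᵢ) = Dirichlet(7, 5, 22).
For a Dirichlet(a₁,…,a_K) with all aᵢ > 1, the mode has j-th component (aⱼ − 1)/(Σaᵢ − K).
Here Σaᵢ = 34 and K = 3, so p(blue) = (7 − 1)/(34 − 3) = 6/31 ≈ 0.1935.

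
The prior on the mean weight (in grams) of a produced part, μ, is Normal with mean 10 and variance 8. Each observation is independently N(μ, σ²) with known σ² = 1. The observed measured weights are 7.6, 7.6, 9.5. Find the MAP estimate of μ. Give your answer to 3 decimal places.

μ̂_MAP = 8.304

n = 3; x̄ = (7.6 + 7.6 + 9.5)/3 = 24.7/3 = 247/30 ≈ 8.2333.
For a Normal prior and Normal likelihood with known variance, the posterior is Normal; its mode equals its mean, the precision-weighted average.
Prior precision 1/σ₀² = 1/8 = 0.125; data precision n/σ² = 3/1 = 3.
μ̂ = (0.125·10 + 3·(247/30)) / (0.125 + 3) = 25.95/3.125 = 8.304.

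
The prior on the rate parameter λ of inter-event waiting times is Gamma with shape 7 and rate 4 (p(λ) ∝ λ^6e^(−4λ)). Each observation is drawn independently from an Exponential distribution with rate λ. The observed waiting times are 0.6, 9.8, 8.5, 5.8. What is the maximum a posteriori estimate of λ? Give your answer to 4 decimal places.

The Exponential(rate=λ) likelihood is ∝ λ^n e^(−λΣtᵢ). Here n = 4 and Σtᵢ = 0.6 + 9.8 + 8.5 + 5.8 = 24.7.
Posterior ∝ λ^6e^(−4λ) · λ^4e^(−24.7λ) = λ^10e^(−28.7λ), i.e. Gamma(11, 28.7).
Mode = (a−1)/b = 10/28.7 ≈ 0.3484.

λ̂_MAP = 0.3484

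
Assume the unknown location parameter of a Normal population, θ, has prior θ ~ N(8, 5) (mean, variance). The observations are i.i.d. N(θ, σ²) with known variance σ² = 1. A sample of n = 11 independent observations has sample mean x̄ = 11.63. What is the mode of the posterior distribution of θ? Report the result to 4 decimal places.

n = 11, x̄ = 11.63.
For a Normal prior and Normal likelihood with known variance, the posterior is Normal; its mode equals its mean, the precision-weighted average.
Prior precision 1/σ₀² = 1/5 = 0.2; data precision n/σ² = 11/1 = 11.
θ̂ = (0.2·8 + 11·11.63) / (0.2 + 11) = 129.53/11.2 = 12953/1120 ≈ 11.5652.

θ̂_MAP = 11.5652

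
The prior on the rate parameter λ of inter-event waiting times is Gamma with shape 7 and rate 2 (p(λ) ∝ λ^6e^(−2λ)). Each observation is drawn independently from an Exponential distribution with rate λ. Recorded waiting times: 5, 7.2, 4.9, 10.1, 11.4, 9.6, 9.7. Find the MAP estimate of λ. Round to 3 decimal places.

The Exponential(rate=λ) likelihood is ∝ λ^n e^(−λΣtᵢ). Here n = 7 and Σtᵢ = 5 + 7.2 + 4.9 + 10.1 + 11.4 + 9.6 + 9.7 = 57.9.
Posterior ∝ λ^6e^(−2λ) · λ^7e^(−57.9λ) = λ^13e^(−59.9λ), i.e. Gamma(14, 59.9).
Mode = (a−1)/b = 13/59.9 ≈ 0.217.

λ̂_MAP = 0.217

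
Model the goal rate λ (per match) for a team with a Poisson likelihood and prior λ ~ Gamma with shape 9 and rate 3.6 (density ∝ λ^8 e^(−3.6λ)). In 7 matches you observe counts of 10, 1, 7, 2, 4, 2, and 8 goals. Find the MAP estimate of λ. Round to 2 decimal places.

λ̂_MAP = 3.96

Σxᵢ = 10+1+7+2+4+2+8 = 34, with n = 7.
Posterior ∝ λ^8e^(−3.6λ) · λ^34e^(−7λ) = λ^42e^(−10.6λ), i.e. Gamma(shape=43, rate=10.6).
The mode of a Gamma(a, b) with a ≥ 1 (shape–rate) is (a−1)/b = 42/10.6 ≈ 3.96.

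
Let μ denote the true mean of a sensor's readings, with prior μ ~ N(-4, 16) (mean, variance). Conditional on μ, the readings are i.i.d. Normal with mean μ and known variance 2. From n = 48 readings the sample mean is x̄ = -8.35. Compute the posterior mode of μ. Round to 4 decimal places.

μ̂_MAP = -8.3387

n = 48, x̄ = -8.35.
For a Normal prior and Normal likelihood with known variance, the posterior is Normal; its mode equals its mean, the precision-weighted average.
Prior precision 1/σ₀² = 1/16 = 0.0625; data precision n/σ² = 48/2 = 24.
μ̂ = (0.0625·(-4) + 24·(-8.35)) / (0.0625 + 24) = (-200.65)/24.0625 = -16052/1925 ≈ -8.3387.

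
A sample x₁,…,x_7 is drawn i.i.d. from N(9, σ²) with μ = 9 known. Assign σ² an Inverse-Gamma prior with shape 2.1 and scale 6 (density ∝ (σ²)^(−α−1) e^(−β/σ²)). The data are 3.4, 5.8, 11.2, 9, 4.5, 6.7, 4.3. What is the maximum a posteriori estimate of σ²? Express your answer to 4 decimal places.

σ̂²_MAP = 8.0356

Sum of squared deviations about the known mean: SS = (3.4−9)² + (5.8−9)² + (11.2−9)² + (9−9)² + (4.5−9)² + (6.7−9)² + (4.3−9)² = 94.07.
The Normal likelihood contributes (σ²)^(−n/2) exp(−SS/(2σ²)), so the posterior is Inverse-Gamma(α + n/2, β + SS/2) = Inverse-Gamma(5.6, 53.035).
The mode of Inverse-Gamma(a, b) is b/(a+1) = 53.035/6.6 ≈ 8.0356.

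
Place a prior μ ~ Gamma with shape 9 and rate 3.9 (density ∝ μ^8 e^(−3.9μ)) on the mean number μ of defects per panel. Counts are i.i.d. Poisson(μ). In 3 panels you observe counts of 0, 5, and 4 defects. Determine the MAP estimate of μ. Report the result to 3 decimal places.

Σxᵢ = 0+5+4 = 9, with n = 3.
Posterior ∝ μ^8e^(−3.9μ) · μ^9e^(−3μ) = μ^17e^(−6.9μ), i.e. Gamma(shape=18, rate=6.9).
The mode of a Gamma(a, b) with a ≥ 1 (shape–rate) is (a−1)/b = 17/6.9 ≈ 2.464.

μ̂_MAP = 2.464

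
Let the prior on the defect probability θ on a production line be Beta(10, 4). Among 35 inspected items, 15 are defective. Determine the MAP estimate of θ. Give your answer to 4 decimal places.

Prior: Beta(10, 4).
Data: 15 successes in 35 trials. The binomial likelihood contributes θ^15(1−θ)^20, so the posterior is Beta(10+15, 4+20) = Beta(25, 24).
For Beta(a, b) with a, b > 1 the mode is (a−1)/(a+b−2) = 24/47 ≈ 0.5106.

θ̂_MAP = 0.5106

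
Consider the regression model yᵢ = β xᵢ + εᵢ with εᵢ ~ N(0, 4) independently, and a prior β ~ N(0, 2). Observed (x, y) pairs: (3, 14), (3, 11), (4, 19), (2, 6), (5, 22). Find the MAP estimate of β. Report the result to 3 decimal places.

β̂_MAP = 4.200

log p(β | y) = −Σ(yᵢ − βxᵢ)²/(2·4) − β²/(2·2) + const.
Setting the derivative to zero: Σxᵢ(yᵢ − βxᵢ)/4 − β/2 = 0, so β = Σxᵢyᵢ / (Σxᵢ² + σ²/τ²).
Σxᵢyᵢ = 3·14 + 3·11 + 4·19 + 2·6 + 5·22 = 273; Σxᵢ² = 63; σ²/τ² = 2.
β̂_MAP = 273 / (63 + 2) = 273/65 ≈ 4.200.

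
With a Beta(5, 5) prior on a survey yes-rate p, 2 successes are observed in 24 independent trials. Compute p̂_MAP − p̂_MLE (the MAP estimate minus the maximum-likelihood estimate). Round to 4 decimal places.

MAP − MLE = 0.1042

Posterior is Beta(7, 27); MAP = (7−1)/(34−2) = 6/32 ≈ 0.18750.
MLE ignores the prior: p̂_MLE = k/n = 2/24 ≈ 0.08333.
Difference = 6/32 − 2/24 = 5/48 ≈ 0.1042.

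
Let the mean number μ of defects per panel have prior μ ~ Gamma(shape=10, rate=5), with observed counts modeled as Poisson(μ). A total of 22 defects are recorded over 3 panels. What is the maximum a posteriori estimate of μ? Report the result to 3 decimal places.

Σxᵢ = 22, n = 3.
Posterior ∝ μ^9e^(−5μ) · μ^22e^(−3μ) = μ^31e^(−8μ), i.e. Gamma(shape=32, rate=8).
The mode of a Gamma(a, b) with a ≥ 1 (shape–rate) is (a−1)/b = 31/8 ≈ 3.875.

μ̂_MAP = 3.875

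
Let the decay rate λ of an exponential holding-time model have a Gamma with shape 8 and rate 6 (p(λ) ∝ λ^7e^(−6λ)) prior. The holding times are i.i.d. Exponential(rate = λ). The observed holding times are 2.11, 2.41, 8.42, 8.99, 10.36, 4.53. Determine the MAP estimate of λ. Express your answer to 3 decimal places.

λ̂_MAP = 0.304

The Exponential(rate=λ) likelihood is ∝ λ^n e^(−λΣtᵢ). Here n = 6 and Σtᵢ = 2.11 + 2.41 + 8.42 + 8.99 + 10.36 + 4.53 = 36.82.
Posterior ∝ λ^7e^(−6λ) · λ^6e^(−36.82λ) = λ^13e^(−42.82λ), i.e. Gamma(14, 42.82).
Mode = (a−1)/b = 13/42.82 ≈ 0.304.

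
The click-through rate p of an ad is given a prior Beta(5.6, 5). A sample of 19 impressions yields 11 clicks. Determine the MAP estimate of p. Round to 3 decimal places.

p̂_MAP = 0.565

Prior: Beta(5.6, 5).
Data: 11 successes in 19 trials. The binomial likelihood contributes p^11(1−p)^8, so the posterior is Beta(5.6+11, 5+8) = Beta(16.6, 13).
For Beta(a, b) with a, b > 1 the mode is (a−1)/(a+b−2) = 15.6/27.6 ≈ 0.565.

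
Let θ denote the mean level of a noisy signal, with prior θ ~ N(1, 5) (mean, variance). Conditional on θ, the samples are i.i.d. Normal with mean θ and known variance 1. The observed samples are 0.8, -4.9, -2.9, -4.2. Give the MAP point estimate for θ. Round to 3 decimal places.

θ̂_MAP = -2.619

n = 4; x̄ = (0.8 + (-4.9) + (-2.9) + (-4.2))/4 = -11.2/4 = -2.8.
For a Normal prior and Normal likelihood with known variance, the posterior is Normal; its mode equals its mean, the precision-weighted average.
Prior precision 1/σ₀² = 1/5 = 0.2; data precision n/σ² = 4/1 = 4.
θ̂ = (0.2·1 + 4·(-2.8)) / (0.2 + 4) = (-11)/4.2 = -55/21 ≈ -2.619.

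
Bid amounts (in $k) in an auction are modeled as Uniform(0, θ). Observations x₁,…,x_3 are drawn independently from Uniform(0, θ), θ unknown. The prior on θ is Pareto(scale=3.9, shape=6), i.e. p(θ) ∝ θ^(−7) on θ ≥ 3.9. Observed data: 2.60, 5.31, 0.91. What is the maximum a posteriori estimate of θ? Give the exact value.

θ̂_MAP = 5.31

The Uniform(0, θ) likelihood is θ^(−n) for θ ≥ max(xᵢ), zero otherwise. Here max(xᵢ) = 5.31.
Posterior ∝ θ^(−7) · θ^(−3) = θ^(−10) on θ ≥ max(3.9, 5.31) = 5.31.
This density is strictly decreasing in θ, so the posterior mode lies at the lower boundary of the support.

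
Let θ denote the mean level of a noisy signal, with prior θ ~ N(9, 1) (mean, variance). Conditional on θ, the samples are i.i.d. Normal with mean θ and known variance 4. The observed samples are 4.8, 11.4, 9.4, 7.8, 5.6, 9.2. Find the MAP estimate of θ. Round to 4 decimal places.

θ̂_MAP = 8.4200

n = 6; x̄ = (4.8 + 11.4 + 9.4 + 7.8 + 5.6 + 9.2)/6 = 48.2/6 = 241/30 ≈ 8.0333.
For a Normal prior and Normal likelihood with known variance, the posterior is Normal; its mode equals its mean, the precision-weighted average.
Prior precision 1/σ₀² = 1/1 = 1; data precision n/σ² = 6/4 = 1.5.
θ̂ = (1·9 + 1.5·(241/30)) / (1 + 1.5) = 21.05/2.5 = 8.4200.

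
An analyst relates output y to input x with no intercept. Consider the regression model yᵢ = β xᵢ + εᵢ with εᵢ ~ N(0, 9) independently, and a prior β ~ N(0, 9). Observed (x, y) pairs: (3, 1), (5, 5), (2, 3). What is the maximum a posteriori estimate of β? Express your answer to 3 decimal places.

log p(β | y) = −Σ(yᵢ − βxᵢ)²/(2·9) − β²/(2·9) + const.
Setting the derivative to zero: Σxᵢ(yᵢ − βxᵢ)/9 − β/9 = 0, so β = Σxᵢyᵢ / (Σxᵢ² + σ²/τ²).
Σxᵢyᵢ = 3·1 + 5·5 + 2·3 = 34; Σxᵢ² = 38; σ²/τ² = 1.
β̂_MAP = 34 / (38 + 1) = 34/39 ≈ 0.872.

β̂_MAP = 0.872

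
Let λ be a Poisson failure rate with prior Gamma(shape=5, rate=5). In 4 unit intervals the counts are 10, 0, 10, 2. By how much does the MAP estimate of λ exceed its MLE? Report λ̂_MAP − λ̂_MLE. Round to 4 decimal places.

Σxᵢ = 22. Posterior is Gamma(27, 9); MAP = (27−1)/9 = 26/9 ≈ 2.88889.
MLE = x̄ = 22/4 ≈ 5.50000.
Difference = 26/9 − 22/4 = -47/18 ≈ -2.6111.

MAP − MLE = -2.6111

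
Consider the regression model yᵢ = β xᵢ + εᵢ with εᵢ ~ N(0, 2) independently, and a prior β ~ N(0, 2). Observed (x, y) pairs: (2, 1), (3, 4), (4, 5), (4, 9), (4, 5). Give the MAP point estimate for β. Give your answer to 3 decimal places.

log p(β | y) = −Σ(yᵢ − βxᵢ)²/(2·2) − β²/(2·2) + const.
Setting the derivative to zero: Σxᵢ(yᵢ − βxᵢ)/2 − β/2 = 0, so β = Σxᵢyᵢ / (Σxᵢ² + σ²/τ²).
Σxᵢyᵢ = 2·1 + 3·4 + 4·5 + 4·9 + 4·5 = 90; Σxᵢ² = 61; σ²/τ² = 1.
β̂_MAP = 90 / (61 + 1) = 90/62 ≈ 1.452.

β̂_MAP = 1.452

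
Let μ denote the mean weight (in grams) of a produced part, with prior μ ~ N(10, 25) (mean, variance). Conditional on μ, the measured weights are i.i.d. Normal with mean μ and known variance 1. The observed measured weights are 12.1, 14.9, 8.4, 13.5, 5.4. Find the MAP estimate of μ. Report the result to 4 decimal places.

n = 5; x̄ = (12.1 + 14.9 + 8.4 + 13.5 + 5.4)/5 = 54.3/5 = 10.86.
For a Normal prior and Normal likelihood with known variance, the posterior is Normal; its mode equals its mean, the precision-weighted average.
Prior precision 1/σ₀² = 1/25 = 0.04; data precision n/σ² = 5/1 = 5.
μ̂ = (0.04·10 + 5·10.86) / (0.04 + 5) = 54.7/5.04 = 2735/252 ≈ 10.8532.

μ̂_MAP = 10.8532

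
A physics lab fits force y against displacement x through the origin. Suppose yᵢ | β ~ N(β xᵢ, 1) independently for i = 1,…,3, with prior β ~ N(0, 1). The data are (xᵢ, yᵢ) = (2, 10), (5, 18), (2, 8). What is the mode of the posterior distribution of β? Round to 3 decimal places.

log p(β | y) = −Σ(yᵢ − βxᵢ)²/(2·1) − β²/(2·1) + const.
Setting the derivative to zero: Σxᵢ(yᵢ − βxᵢ)/1 − β/1 = 0, so β = Σxᵢyᵢ / (Σxᵢ² + σ²/τ²).
Σxᵢyᵢ = 2·10 + 5·18 + 2·8 = 126; Σxᵢ² = 33; σ²/τ² = 1.
β̂_MAP = 126 / (33 + 1) = 126/34 ≈ 3.706.

β̂_MAP = 3.706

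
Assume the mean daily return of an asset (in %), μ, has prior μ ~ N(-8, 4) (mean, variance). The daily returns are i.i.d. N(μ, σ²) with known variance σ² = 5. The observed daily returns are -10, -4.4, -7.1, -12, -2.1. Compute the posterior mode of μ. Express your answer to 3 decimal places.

n = 5; x̄ = ((-10) + (-4.4) + (-7.1) + (-12) + (-2.1))/5 = -35.6/5 = -7.12.
For a Normal prior and Normal likelihood with known variance, the posterior is Normal; its mode equals its mean, the precision-weighted average.
Prior precision 1/σ₀² = 1/4 = 0.25; data precision n/σ² = 5/5 = 1.
μ̂ = (0.25·(-8) + 1·(-7.12)) / (0.25 + 1) = (-9.12)/1.25 = -7.296.

μ̂_MAP = -7.296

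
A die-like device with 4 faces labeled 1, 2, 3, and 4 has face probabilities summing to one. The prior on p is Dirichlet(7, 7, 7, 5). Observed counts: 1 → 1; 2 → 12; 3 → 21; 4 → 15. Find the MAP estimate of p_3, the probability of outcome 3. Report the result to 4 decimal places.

The posterior is Dirichlet(αᵢ + nᵢ) = Dirichlet(8, 19, 28, 20).
For a Dirichlet(a₁,…,a_K) with all aᵢ > 1, the mode has j-th component (aⱼ − 1)/(Σaᵢ − K).
Here Σaᵢ = 75 and K = 4, so p_3 = (28 − 1)/(75 − 4) = 27/71 ≈ 0.3803.

MAP estimate: 0.3803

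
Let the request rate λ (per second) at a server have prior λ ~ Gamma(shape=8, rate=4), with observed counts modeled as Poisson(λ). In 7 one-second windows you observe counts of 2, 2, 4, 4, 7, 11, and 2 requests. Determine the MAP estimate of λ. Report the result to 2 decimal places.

Σxᵢ = 2+2+4+4+7+11+2 = 32, with n = 7.
Posterior ∝ λ^7e^(−4λ) · λ^32e^(−7λ) = λ^39e^(−11λ), i.e. Gamma(shape=40, rate=11).
The mode of a Gamma(a, b) with a ≥ 1 (shape–rate) is (a−1)/b = 39/11 ≈ 3.55.

λ̂_MAP = 3.55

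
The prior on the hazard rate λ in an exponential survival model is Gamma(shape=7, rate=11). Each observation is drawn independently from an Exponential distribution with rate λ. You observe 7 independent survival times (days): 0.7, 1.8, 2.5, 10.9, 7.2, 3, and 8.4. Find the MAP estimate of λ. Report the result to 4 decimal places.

The Exponential(rate=λ) likelihood is ∝ λ^n e^(−λΣtᵢ). Here n = 7 and Σtᵢ = 0.7 + 1.8 + 2.5 + 10.9 + 7.2 + 3 + 8.4 = 34.5.
Posterior ∝ λ^6e^(−11λ) · λ^7e^(−34.5λ) = λ^13e^(−45.5λ), i.e. Gamma(14, 45.5).
Mode = (a−1)/b = 13/45.5 ≈ 0.2857.

λ̂_MAP = 0.2857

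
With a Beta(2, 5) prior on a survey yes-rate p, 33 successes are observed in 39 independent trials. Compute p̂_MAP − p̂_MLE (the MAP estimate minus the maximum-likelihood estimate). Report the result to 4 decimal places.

Posterior is Beta(35, 11); MAP = (35−1)/(46−2) = 34/44 ≈ 0.77273.
MLE ignores the prior: p̂_MLE = k/n = 33/39 ≈ 0.84615.
Difference = 34/44 − 33/39 = -21/286 ≈ -0.0734.

MAP − MLE = -0.0734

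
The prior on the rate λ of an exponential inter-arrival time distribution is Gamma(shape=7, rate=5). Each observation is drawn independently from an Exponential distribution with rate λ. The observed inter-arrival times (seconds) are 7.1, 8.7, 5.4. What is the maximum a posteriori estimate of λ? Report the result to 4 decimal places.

λ̂_MAP = 0.3435

The Exponential(rate=λ) likelihood is ∝ λ^n e^(−λΣtᵢ). Here n = 3 and Σtᵢ = 7.1 + 8.7 + 5.4 = 21.2.
Posterior ∝ λ^6e^(−5λ) · λ^3e^(−21.2λ) = λ^9e^(−26.2λ), i.e. Gamma(10, 26.2).
Mode = (a−1)/b = 9/26.2 ≈ 0.3435.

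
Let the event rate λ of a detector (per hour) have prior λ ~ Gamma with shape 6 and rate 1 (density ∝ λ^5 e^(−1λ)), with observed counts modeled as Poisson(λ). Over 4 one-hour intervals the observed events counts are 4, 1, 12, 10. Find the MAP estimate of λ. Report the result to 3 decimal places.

λ̂_MAP = 6.400

Σxᵢ = 4+1+12+10 = 27, with n = 4.
Posterior ∝ λ^5e^(−1λ) · λ^27e^(−4λ) = λ^32e^(−5λ), i.e. Gamma(shape=33, rate=5).
The mode of a Gamma(a, b) with a ≥ 1 (shape–rate) is (a−1)/b = 32/5 ≈ 6.400.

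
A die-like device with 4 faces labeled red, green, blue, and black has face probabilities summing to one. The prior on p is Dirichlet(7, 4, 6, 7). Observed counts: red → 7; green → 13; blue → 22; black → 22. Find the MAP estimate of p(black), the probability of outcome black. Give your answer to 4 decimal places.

The posterior is Dirichlet(αᵢ + nᵢ) = Dirichlet(14, 17, 28, 29).
For a Dirichlet(a₁,…,a_K) with all aᵢ > 1, the mode has j-th component (aⱼ − 1)/(Σaᵢ − K).
Here Σaᵢ = 88 and K = 4, so p(black) = (29 − 1)/(88 − 4) = 28/84 ≈ 0.3333.

MAP estimate of p(black) = 0.3333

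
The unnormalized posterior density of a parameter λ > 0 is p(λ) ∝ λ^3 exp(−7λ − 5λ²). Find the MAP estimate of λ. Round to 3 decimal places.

ℓ'(λ) = 3/λ − 7 − 10λ. Setting this to zero and multiplying by λ: 10λ² + 7λ − 3 = 0.
λ = (−7 + √(7² + 4·10·3)) / (2·10) = (−7 + √169) / 20 = (−7 + 13)/20 = 3/10.
ℓ''(λ) = −3/λ² − 10 < 0, confirming a maximum.

λ̂_MAP = 0.300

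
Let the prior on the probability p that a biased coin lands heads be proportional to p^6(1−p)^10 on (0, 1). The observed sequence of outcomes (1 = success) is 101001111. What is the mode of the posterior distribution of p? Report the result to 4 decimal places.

The prior density ∝ p^6(1−p)^10 is the kernel of Beta(7, 11).
Data: 6 successes in 9 trials (from the sequence). The binomial likelihood contributes p^6(1−p)^3, so the posterior is Beta(7+6, 11+3) = Beta(13, 14).
For Beta(a, b) with a, b > 1 the mode is (a−1)/(a+b−2) = 12/25 ≈ 0.4800.

p̂_MAP = 0.4800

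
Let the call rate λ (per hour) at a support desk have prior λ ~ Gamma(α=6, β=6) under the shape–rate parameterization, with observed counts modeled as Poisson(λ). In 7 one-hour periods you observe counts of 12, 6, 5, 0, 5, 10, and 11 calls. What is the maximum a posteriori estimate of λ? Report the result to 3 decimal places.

λ̂_MAP = 4.154

Σxᵢ = 12+6+5+0+5+10+11 = 49, with n = 7.
Posterior ∝ λ^5e^(−6λ) · λ^49e^(−7λ) = λ^54e^(−13λ), i.e. Gamma(shape=55, rate=13).
The mode of a Gamma(a, b) with a ≥ 1 (shape–rate) is (a−1)/b = 54/13 ≈ 4.154.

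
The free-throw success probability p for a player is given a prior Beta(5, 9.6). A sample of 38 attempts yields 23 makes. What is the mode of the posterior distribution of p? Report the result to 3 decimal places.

Prior: Beta(5, 9.6).
Data: 23 successes in 38 trials. The binomial likelihood contributes p^23(1−p)^15, so the posterior is Beta(5+23, 9.6+15) = Beta(28, 24.6).
For Beta(a, b) with a, b > 1 the mode is (a−1)/(a+b−2) = 27/50.6 ≈ 0.534.

p̂_MAP = 0.534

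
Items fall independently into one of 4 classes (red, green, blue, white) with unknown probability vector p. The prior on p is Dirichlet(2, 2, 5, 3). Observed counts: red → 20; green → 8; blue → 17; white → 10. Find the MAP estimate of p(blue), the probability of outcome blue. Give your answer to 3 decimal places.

The posterior is Dirichlet(αᵢ + nᵢ) = Dirichlet(22, 10, 22, 13).
For a Dirichlet(a₁,…,a_K) with all aᵢ > 1, the mode has j-th component (aⱼ − 1)/(Σaᵢ − K).
Here Σaᵢ = 67 and K = 4, so p(blue) = (22 − 1)/(67 − 4) = 21/63 ≈ 0.333.

MAP estimate of p(blue) = 0.333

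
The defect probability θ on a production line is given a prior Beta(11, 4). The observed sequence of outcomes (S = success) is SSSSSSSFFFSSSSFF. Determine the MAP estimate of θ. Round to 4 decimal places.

Prior: Beta(11, 4).
Data: 11 successes in 16 trials (from the sequence). The binomial likelihood contributes θ^11(1−θ)^5, so the posterior is Beta(11+11, 4+5) = Beta(22, 9).
For Beta(a, b) with a, b > 1 the mode is (a−1)/(a+b−2) = 21/29 ≈ 0.7241.

θ̂_MAP = 0.7241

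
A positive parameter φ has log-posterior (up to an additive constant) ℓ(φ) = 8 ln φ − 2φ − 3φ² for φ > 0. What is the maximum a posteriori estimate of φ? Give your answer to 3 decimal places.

ℓ'(φ) = 8/φ − 2 − 6φ. Setting this to zero and multiplying by φ: 6φ² + 2φ − 8 = 0.
φ = (−2 + √(2² + 4·6·8)) / (2·6) = (−2 + √196) / 12 = (−2 + 14)/12 = 1.
ℓ''(φ) = −8/φ² − 6 < 0, confirming a maximum.

φ̂_MAP = 1.000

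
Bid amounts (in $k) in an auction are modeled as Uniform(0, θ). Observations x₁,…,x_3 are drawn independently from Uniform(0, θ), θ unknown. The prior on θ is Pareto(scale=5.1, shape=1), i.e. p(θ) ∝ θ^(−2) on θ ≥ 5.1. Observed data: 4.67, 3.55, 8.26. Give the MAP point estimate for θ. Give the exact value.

θ̂_MAP = 8.26

The Uniform(0, θ) likelihood is θ^(−n) for θ ≥ max(xᵢ), zero otherwise. Here max(xᵢ) = 8.26.
Posterior ∝ θ^(−2) · θ^(−3) = θ^(−5) on θ ≥ max(5.1, 8.26) = 8.26.
This density is strictly decreasing in θ, so the posterior mode lies at the lower boundary of the support.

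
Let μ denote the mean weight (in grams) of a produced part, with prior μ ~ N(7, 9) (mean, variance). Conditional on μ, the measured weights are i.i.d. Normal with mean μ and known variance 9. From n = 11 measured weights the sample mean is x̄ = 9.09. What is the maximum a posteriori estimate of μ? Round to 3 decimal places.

n = 11, x̄ = 9.09.
For a Normal prior and Normal likelihood with known variance, the posterior is Normal; its mode equals its mean, the precision-weighted average.
Prior precision 1/σ₀² = 1/9; data precision n/σ² = 11/9.
μ̂ = ((1/9)·7 + (11/9)·9.09) / (1/9 + 11/9) = (10699/900)/(4/3) = 10699/1200 ≈ 8.916.

μ̂_MAP = 8.916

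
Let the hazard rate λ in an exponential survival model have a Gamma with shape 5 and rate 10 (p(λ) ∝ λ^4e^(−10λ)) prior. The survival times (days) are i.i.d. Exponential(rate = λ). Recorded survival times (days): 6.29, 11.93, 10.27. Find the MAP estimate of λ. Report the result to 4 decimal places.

The Exponential(rate=λ) likelihood is ∝ λ^n e^(−λΣtᵢ). Here n = 3 and Σtᵢ = 6.29 + 11.93 + 10.27 = 28.49.
Posterior ∝ λ^4e^(−10λ) · λ^3e^(−28.49λ) = λ^7e^(−38.49λ), i.e. Gamma(8, 38.49).
Mode = (a−1)/b = 7/38.49 ≈ 0.1819.

λ̂_MAP = 0.1819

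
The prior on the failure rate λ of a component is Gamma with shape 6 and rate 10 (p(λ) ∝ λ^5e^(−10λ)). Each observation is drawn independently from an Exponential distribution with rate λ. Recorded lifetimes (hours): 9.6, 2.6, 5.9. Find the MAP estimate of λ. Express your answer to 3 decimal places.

The Exponential(rate=λ) likelihood is ∝ λ^n e^(−λΣtᵢ). Here n = 3 and Σtᵢ = 9.6 + 2.6 + 5.9 = 18.1.
Posterior ∝ λ^5e^(−10λ) · λ^3e^(−18.1λ) = λ^8e^(−28.1λ), i.e. Gamma(9, 28.1).
Mode = (a−1)/b = 8/28.1 ≈ 0.285.

λ̂_MAP = 0.285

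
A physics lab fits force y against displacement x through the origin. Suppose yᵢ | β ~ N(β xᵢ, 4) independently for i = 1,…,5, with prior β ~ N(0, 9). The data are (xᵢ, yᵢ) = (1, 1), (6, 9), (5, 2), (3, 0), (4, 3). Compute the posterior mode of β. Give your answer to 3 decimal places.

β̂_MAP = 0.881

log p(β | y) = −Σ(yᵢ − βxᵢ)²/(2·4) − β²/(2·9) + const.
Setting the derivative to zero: Σxᵢ(yᵢ − βxᵢ)/4 − β/9 = 0, so β = Σxᵢyᵢ / (Σxᵢ² + σ²/τ²).
Σxᵢyᵢ = 1·1 + 6·9 + 5·2 + 3·0 + 4·3 = 77; Σxᵢ² = 87; σ²/τ² = 4/9.
β̂_MAP = 77 / (87 + 4/9) = 77/(787/9) = 693/787 ≈ 0.881.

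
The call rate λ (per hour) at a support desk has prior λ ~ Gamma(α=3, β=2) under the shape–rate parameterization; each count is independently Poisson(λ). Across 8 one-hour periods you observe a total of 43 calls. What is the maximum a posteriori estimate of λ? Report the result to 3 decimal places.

Σxᵢ = 43, n = 8.
Posterior ∝ λ^2e^(−2λ) · λ^43e^(−8λ) = λ^45e^(−10λ), i.e. Gamma(shape=46, rate=10).
The mode of a Gamma(a, b) with a ≥ 1 (shape–rate) is (a−1)/b = 45/10 ≈ 4.500.

λ̂_MAP = 4.500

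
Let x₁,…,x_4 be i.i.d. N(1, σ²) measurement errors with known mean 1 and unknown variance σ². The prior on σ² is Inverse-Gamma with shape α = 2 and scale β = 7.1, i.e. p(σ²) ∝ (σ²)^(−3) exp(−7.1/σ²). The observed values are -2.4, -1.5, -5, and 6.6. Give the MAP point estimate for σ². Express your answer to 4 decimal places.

σ̂²_MAP = 9.9370

Sum of squared deviations about the known mean: SS = (-2.4−1)² + (-1.5−1)² + (-5−1)² + (6.6−1)² = 85.17.
The Normal likelihood contributes (σ²)^(−n/2) exp(−SS/(2σ²)), so the posterior is Inverse-Gamma(α + n/2, β + SS/2) = Inverse-Gamma(4, 49.685).
The mode of Inverse-Gamma(a, b) is b/(a+1) = 49.685/5 ≈ 9.9370.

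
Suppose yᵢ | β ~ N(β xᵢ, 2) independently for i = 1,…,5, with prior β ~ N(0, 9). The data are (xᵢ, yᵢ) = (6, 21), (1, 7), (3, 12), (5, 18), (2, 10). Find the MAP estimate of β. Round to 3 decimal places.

β̂_MAP = 3.709

log p(β | y) = −Σ(yᵢ − βxᵢ)²/(2·2) − β²/(2·9) + const.
Setting the derivative to zero: Σxᵢ(yᵢ − βxᵢ)/2 − β/9 = 0, so β = Σxᵢyᵢ / (Σxᵢ² + σ²/τ²).
Σxᵢyᵢ = 6·21 + 1·7 + 3·12 + 5·18 + 2·10 = 279; Σxᵢ² = 75; σ²/τ² = 2/9.
β̂_MAP = 279 / (75 + 2/9) = 279/(677/9) = 2511/677 ≈ 3.709.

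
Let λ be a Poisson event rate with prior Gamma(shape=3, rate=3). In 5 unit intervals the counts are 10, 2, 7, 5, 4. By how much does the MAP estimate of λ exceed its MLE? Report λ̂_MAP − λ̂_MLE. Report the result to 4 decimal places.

Σxᵢ = 28. Posterior is Gamma(31, 8); MAP = (31−1)/8 = 30/8 ≈ 3.75000.
MLE = x̄ = 28/5 ≈ 5.60000.
Difference = 30/8 − 28/5 = -37/20 ≈ -1.8500.

MAP − MLE = -1.8500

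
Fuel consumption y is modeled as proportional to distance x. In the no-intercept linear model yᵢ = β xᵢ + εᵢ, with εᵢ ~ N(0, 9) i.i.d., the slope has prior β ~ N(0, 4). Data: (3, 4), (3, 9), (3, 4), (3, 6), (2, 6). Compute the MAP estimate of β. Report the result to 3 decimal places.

β̂_MAP = 1.917

log p(β | y) = −Σ(yᵢ − βxᵢ)²/(2·9) − β²/(2·4) + const.
Setting the derivative to zero: Σxᵢ(yᵢ − βxᵢ)/9 − β/4 = 0, so β = Σxᵢyᵢ / (Σxᵢ² + σ²/τ²).
Σxᵢyᵢ = 3·4 + 3·9 + 3·4 + 3·6 + 2·6 = 81; Σxᵢ² = 40; σ²/τ² = 2.25.
β̂_MAP = 81 / (40 + 2.25) = 81/42.25 ≈ 1.917.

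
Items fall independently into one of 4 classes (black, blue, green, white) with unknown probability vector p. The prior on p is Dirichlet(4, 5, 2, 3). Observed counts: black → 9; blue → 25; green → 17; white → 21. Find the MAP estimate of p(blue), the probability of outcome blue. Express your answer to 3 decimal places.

MAP estimate of p(blue) = 0.354

The posterior is Dirichlet(αᵢ + nᵢ) = Dirichlet(13, 30, 19, 24).
For a Dirichlet(a₁,…,a_K) with all aᵢ > 1, the mode has j-th component (aⱼ − 1)/(Σaᵢ − K).
Here Σaᵢ = 86 and K = 4, so p(blue) = (30 − 1)/(86 − 4) = 29/82 ≈ 0.354.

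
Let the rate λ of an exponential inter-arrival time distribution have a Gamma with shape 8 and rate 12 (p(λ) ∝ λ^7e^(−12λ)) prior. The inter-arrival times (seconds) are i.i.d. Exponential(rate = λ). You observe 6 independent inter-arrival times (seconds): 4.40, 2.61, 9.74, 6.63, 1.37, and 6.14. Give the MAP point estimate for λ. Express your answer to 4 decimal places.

The Exponential(rate=λ) likelihood is ∝ λ^n e^(−λΣtᵢ). Here n = 6 and Σtᵢ = 4.40 + 2.61 + 9.74 + 6.63 + 1.37 + 6.14 = 30.89.
Posterior ∝ λ^7e^(−12λ) · λ^6e^(−30.89λ) = λ^13e^(−42.89λ), i.e. Gamma(14, 42.89).
Mode = (a−1)/b = 13/42.89 ≈ 0.3031.

λ̂_MAP = 0.3031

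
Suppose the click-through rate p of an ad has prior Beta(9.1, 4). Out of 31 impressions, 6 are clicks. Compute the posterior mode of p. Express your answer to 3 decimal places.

Prior: Beta(9.1, 4).
Data: 6 successes in 31 trials. The binomial likelihood contributes p^6(1−p)^25, so the posterior is Beta(9.1+6, 4+25) = Beta(15.1, 29).
For Beta(a, b) with a, b > 1 the mode is (a−1)/(a+b−2) = 14.1/42.1 ≈ 0.335.

p̂_MAP = 0.335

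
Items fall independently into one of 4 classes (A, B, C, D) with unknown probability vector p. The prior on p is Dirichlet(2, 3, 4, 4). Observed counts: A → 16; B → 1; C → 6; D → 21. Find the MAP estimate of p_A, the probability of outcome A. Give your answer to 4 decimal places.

MAP estimate of p_A = 0.3208

The posterior is Dirichlet(αᵢ + nᵢ) = Dirichlet(18, 4, 10, 25).
For a Dirichlet(a₁,…,a_K) with all aᵢ > 1, the mode has j-th component (aⱼ − 1)/(Σaᵢ − K).
Here Σaᵢ = 57 and K = 4, so p_A = (18 − 1)/(57 − 4) = 17/53 ≈ 0.3208.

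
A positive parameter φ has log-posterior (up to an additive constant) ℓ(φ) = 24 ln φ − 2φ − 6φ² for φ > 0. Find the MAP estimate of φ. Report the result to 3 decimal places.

φ̂_MAP = 1.333

ℓ'(φ) = 24/φ − 2 − 12φ. Setting this to zero and multiplying by φ: 12φ² + 2φ − 24 = 0.
φ = (−2 + √(2² + 4·12·24)) / (2·12) = (−2 + √1156) / 24 = (−2 + 34)/24 = 4/3.
ℓ''(φ) = −24/φ² − 12 < 0, confirming a maximum.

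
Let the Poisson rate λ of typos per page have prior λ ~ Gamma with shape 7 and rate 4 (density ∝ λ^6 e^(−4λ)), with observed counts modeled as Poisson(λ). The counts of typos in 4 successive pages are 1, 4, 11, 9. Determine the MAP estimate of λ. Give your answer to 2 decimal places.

λ̂_MAP = 3.88

Σxᵢ = 1+4+11+9 = 25, with n = 4.
Posterior ∝ λ^6e^(−4λ) · λ^25e^(−4λ) = λ^31e^(−8λ), i.e. Gamma(shape=32, rate=8).
The mode of a Gamma(a, b) with a ≥ 1 (shape–rate) is (a−1)/b = 31/8 ≈ 3.88.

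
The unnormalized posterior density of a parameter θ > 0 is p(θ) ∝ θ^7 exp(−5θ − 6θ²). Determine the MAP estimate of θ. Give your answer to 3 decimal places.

θ̂_MAP = 0.583

ℓ'(θ) = 7/θ − 5 − 12θ. Setting this to zero and multiplying by θ: 12θ² + 5θ − 7 = 0.
θ = (−5 + √(5² + 4·12·7)) / (2·12) = (−5 + √361) / 24 = (−5 + 19)/24 = 7/12.
ℓ''(θ) = −7/θ² − 12 < 0, confirming a maximum.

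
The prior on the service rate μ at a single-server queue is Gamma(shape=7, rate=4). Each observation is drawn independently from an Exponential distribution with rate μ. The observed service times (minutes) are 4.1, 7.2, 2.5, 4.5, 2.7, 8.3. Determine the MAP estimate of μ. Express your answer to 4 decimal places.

The Exponential(rate=μ) likelihood is ∝ μ^n e^(−μΣtᵢ). Here n = 6 and Σtᵢ = 4.1 + 7.2 + 2.5 + 4.5 + 2.7 + 8.3 = 29.3.
Posterior ∝ μ^6e^(−4μ) · μ^6e^(−29.3μ) = μ^12e^(−33.3μ), i.e. Gamma(13, 33.3).
Mode = (a−1)/b = 12/33.3 ≈ 0.3604.

μ̂_MAP = 0.3604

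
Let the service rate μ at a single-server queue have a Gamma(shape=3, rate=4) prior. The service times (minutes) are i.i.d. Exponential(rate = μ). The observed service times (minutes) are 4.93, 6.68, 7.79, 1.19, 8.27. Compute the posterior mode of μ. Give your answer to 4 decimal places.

μ̂_MAP = 0.2130

The Exponential(rate=μ) likelihood is ∝ μ^n e^(−μΣtᵢ). Here n = 5 and Σtᵢ = 4.93 + 6.68 + 7.79 + 1.19 + 8.27 = 28.86.
Posterior ∝ μ^2e^(−4μ) · μ^5e^(−28.86μ) = μ^7e^(−32.86μ), i.e. Gamma(8, 32.86).
Mode = (a−1)/b = 7/32.86 ≈ 0.2130.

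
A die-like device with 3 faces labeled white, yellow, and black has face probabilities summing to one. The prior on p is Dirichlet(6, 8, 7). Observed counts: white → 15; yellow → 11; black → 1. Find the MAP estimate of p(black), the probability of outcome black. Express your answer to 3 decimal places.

The posterior is Dirichlet(αᵢ + nᵢ) = Dirichlet(21, 19, 8).
For a Dirichlet(a₁,…,a_K) with all aᵢ > 1, the mode has j-th component (aⱼ − 1)/(Σaᵢ − K).
Here Σaᵢ = 48 and K = 3, so p(black) = (8 − 1)/(48 − 3) = 7/45 ≈ 0.156.

MAP estimate of p(black) = 0.156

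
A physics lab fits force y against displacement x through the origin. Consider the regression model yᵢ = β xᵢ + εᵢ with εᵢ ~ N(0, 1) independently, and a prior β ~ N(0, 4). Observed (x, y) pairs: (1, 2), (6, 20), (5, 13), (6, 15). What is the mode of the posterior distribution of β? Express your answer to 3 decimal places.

log p(β | y) = −Σ(yᵢ − βxᵢ)²/(2·1) − β²/(2·4) + const.
Setting the derivative to zero: Σxᵢ(yᵢ − βxᵢ)/1 − β/4 = 0, so β = Σxᵢyᵢ / (Σxᵢ² + σ²/τ²).
Σxᵢyᵢ = 1·2 + 6·20 + 5·13 + 6·15 = 277; Σxᵢ² = 98; σ²/τ² = 0.25.
β̂_MAP = 277 / (98 + 0.25) = 277/98.25 ≈ 2.819.

β̂_MAP = 2.819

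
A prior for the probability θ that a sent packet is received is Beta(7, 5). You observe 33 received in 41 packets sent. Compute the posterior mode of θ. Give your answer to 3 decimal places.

Prior: Beta(7, 5).
Data: 33 successes in 41 trials. The binomial likelihood contributes θ^33(1−θ)^8, so the posterior is Beta(7+33, 5+8) = Beta(40, 13).
For Beta(a, b) with a, b > 1 the mode is (a−1)/(a+b−2) = 39/51 ≈ 0.765.

θ̂_MAP = 0.765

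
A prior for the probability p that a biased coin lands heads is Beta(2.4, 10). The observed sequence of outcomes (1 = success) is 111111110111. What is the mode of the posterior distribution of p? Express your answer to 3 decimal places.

p̂_MAP = 0.554

Prior: Beta(2.4, 10).
Data: 11 successes in 12 trials (from the sequence). The binomial likelihood contributes p^11(1−p)^1, so the posterior is Beta(2.4+11, 10+1) = Beta(13.4, 11).
For Beta(a, b) with a, b > 1 the mode is (a−1)/(a+b−2) = 12.4/22.4 ≈ 0.554.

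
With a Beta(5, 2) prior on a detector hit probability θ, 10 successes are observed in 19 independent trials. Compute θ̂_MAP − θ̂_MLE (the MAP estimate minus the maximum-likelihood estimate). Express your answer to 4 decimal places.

MAP − MLE = 0.0570

Posterior is Beta(15, 11); MAP = (15−1)/(26−2) = 14/24 ≈ 0.58333.
MLE ignores the prior: θ̂_MLE = k/n = 10/19 ≈ 0.52632.
Difference = 14/24 − 10/19 = 13/228 ≈ 0.0570.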